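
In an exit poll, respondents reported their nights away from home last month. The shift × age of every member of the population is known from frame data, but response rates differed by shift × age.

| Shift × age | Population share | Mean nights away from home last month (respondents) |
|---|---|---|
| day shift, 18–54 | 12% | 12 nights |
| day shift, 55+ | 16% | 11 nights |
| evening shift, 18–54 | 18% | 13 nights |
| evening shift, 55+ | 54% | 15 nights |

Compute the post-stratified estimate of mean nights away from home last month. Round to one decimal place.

Post-stratification weights by population share, not respondent share:
  day shift, 18–54: 0.12 × 12 = 1.44
  day shift, 55+: 0.16 × 11 = 1.76
  evening shift, 18–54: 0.18 × 13 = 2.34
  evening shift, 55+: 0.54 × 15 = 8.1
Post-stratified estimate = 13.64 → 13.6.

13.6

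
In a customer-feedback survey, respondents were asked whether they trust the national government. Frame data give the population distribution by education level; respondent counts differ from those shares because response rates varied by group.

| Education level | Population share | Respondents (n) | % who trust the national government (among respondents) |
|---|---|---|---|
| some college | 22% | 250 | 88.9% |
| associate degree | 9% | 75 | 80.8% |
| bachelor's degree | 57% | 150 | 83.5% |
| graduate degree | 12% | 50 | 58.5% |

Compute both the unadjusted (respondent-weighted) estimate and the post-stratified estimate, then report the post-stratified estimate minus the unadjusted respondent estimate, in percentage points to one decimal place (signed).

-1.9 percentage points

Without adjustment, the pooled respondent share is:
  (250/525)×88.9 + (75/525)×80.8 + (150/525)×83.5 + (50/525)×58.5 = 83.3048%
Reweighting by population education level shares:
  0.22×88.9 + 0.09×80.8 + 0.57×83.5 + 0.12×58.5 = 81.445%
Difference = 81.445 − 83.3048 = -1.8598 pp.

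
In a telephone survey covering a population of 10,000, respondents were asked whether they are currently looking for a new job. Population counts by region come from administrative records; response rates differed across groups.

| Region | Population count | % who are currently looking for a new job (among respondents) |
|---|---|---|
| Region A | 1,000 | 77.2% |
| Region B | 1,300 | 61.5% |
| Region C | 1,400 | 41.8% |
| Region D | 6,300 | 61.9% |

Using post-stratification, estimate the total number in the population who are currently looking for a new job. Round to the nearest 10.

Apply each group's respondent rate to its population count:
  Region A: 1,000 × 77.2% = 772
  Region B: 1,300 × 61.5% = 799.5
  Region C: 1,400 × 41.8% = 585.2
  Region D: 6,300 × 61.9% = 3899.7
Estimated total = 6056.4 → 6,060.

6,060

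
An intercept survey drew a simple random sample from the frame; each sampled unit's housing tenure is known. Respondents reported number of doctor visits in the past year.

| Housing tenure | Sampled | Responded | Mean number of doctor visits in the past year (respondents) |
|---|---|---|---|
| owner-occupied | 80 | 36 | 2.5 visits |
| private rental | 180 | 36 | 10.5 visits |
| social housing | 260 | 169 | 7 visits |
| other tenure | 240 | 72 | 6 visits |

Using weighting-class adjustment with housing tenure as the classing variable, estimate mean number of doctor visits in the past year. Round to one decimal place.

7.0

Response rates by class: owner-occupied 36/80 = 45%, private rental 36/180 = 20%, social housing 169/260 = 65%, other tenure 72/240 = 30%.
Weighting each respondent by the inverse class response rate inflates each class back to its sampled size, so the class weight is n_sampled:
  owner-occupied: 80 × 2.5 = 200
  private rental: 180 × 10.5 = 1890
  social housing: 260 × 7 = 1820
  other tenure: 240 × 6 = 1440
Adjusted estimate = 5350 / 760 = 7.03947 → 7.0.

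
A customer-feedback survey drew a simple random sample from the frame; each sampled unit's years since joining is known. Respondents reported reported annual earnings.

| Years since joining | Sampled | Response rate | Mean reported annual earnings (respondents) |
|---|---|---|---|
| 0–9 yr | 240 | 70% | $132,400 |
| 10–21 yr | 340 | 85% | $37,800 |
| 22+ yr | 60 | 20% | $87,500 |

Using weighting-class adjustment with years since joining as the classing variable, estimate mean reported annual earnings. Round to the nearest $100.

Each respondent's weight = sampled/responded in their class; summing within a class gives n_sampled, so:
  0–9 yr: 240 × 132,400 = 31,776,000
  10–21 yr: 340 × 37,800 = 12,852,000
  22+ yr: 60 × 87,500 = 5,250,000
Adjusted estimate = 49,878,000 / 640 = 77934.4 → $77,900.

$77,900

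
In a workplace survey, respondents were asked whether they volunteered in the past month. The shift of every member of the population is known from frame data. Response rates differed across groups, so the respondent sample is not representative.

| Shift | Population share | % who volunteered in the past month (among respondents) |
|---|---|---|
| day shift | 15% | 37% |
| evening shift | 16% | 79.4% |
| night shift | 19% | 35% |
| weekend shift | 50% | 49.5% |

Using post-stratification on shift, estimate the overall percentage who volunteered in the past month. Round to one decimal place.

49.7%

Post-stratification weights by population share, not respondent share:
  day shift: 0.15 × 37 = 5.55
  evening shift: 0.16 × 79.4 = 12.704
  night shift: 0.19 × 35 = 6.65
  weekend shift: 0.5 × 49.5 = 24.75
Post-stratified estimate = 49.654 → 49.7%.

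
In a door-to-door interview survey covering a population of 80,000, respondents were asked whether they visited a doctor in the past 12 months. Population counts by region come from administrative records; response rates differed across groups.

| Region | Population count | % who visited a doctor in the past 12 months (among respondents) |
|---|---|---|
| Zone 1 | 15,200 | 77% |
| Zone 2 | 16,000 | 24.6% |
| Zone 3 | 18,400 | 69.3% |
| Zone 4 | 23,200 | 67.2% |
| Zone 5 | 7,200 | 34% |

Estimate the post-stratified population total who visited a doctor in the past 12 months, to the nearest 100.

Each cell contributes its population count × the respondent rate:
  Zone 1: 15,200 × 77% = 11,704
  Zone 2: 16,000 × 24.6% = 3936
  Zone 3: 18,400 × 69.3% = 12751.2
  Zone 4: 23,200 × 67.2% = 15590.4
  Zone 5: 7,200 × 34% = 2448
Estimated total = 46429.6 → 46,400.

46,400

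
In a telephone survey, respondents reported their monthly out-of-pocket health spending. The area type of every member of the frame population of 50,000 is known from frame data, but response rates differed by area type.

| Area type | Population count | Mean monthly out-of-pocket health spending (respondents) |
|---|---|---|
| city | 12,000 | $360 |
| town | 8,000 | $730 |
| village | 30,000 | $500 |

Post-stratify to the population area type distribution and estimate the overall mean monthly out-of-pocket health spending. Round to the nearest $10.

Each cell contributes population-share × respondent value:
  city: (12,000/50,000) × 360 = 86.4
  town: (8,000/50,000) × 730 = 116.8
  village: (30,000/50,000) × 500 = 300
Post-stratified estimate = 503.2 → $500.

$500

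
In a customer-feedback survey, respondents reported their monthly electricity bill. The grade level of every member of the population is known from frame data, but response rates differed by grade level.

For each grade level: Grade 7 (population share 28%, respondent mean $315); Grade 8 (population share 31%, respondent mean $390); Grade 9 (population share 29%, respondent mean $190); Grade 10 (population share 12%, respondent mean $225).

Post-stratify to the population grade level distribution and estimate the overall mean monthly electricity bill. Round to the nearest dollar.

$291

Weight each group's respondent value by its population share:
  Grade 7: 0.28 × 315 = 88.2
  Grade 8: 0.31 × 390 = 120.9
  Grade 9: 0.29 × 190 = 55.1
  Grade 10: 0.12 × 225 = 27
Post-stratified estimate = 291.2 → $291.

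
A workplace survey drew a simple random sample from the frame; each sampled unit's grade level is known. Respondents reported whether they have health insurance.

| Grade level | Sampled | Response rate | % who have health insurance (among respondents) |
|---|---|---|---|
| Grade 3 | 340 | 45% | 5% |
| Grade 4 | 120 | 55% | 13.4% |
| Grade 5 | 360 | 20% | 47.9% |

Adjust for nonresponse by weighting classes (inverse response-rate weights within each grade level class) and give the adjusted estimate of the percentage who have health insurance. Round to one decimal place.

25.1%

Weighting each respondent by the inverse class response rate inflates each class back to its sampled size, so the class weight is n_sampled:
  Grade 3: 340 × 5 = 1700
  Grade 4: 120 × 13.4 = 1608
  Grade 5: 360 × 47.9 = 17,244
Adjusted estimate = 20,552 / 820 = 25.0634 → 25.1%.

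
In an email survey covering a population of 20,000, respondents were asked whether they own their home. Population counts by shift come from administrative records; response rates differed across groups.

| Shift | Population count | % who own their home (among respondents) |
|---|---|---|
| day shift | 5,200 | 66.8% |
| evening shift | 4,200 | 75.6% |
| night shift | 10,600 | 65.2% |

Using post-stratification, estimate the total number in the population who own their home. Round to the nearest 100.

Each cell contributes its population count × the respondent rate:
  day shift: 5,200 × 66.8% = 3473.6
  evening shift: 4,200 × 75.6% = 3175.2
  night shift: 10,600 × 65.2% = 6911.2
Estimated total = 13,560 → 13,600.

13,600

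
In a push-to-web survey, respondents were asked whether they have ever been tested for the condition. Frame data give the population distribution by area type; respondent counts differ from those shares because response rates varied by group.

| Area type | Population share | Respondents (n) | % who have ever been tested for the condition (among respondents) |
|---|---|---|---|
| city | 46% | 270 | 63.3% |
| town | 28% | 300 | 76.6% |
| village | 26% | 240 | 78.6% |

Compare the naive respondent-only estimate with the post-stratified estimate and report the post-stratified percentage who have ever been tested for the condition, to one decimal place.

71.0%

Naive respondent-only estimate (weights = respondent counts):
  (270/810)×63.3 + (300/810)×76.6 + (240/810)×78.6 = 72.7593%
Post-stratifying to population shares instead:
  0.46×63.3 + 0.28×76.6 + 0.26×78.6 = 71.002%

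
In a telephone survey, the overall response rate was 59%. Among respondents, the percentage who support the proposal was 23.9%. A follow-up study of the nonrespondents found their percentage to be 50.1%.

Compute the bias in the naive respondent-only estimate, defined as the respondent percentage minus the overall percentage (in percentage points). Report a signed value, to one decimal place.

-10.7 percentage points

Nonresponse fraction = 1 − 0.59 = 0.41.
Bias = (nonresponse fraction) × (respondent percentage − nonrespondent percentage)
     = 0.41 × (23.9 − 50.1) = 0.41 × -26.2 = -10.742.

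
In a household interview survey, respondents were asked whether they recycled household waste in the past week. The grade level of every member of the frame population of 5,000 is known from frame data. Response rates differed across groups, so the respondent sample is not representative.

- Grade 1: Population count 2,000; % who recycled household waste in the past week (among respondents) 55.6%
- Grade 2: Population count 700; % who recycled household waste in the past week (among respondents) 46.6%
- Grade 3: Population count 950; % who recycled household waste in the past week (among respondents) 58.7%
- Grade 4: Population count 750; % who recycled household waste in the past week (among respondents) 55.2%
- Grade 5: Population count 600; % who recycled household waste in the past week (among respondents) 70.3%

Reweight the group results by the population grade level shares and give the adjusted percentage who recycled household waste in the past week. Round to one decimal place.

56.6%

Reweight to the known grade level distribution:
  Grade 1: (2,000/5,000) × 55.6 = 22.24
  Grade 2: (700/5,000) × 46.6 = 6.524
  Grade 3: (950/5,000) × 58.7 = 11.153
  Grade 4: (750/5,000) × 55.2 = 8.28
  Grade 5: (600/5,000) × 70.3 = 8.436
Post-stratified estimate = 56.633 → 56.6%.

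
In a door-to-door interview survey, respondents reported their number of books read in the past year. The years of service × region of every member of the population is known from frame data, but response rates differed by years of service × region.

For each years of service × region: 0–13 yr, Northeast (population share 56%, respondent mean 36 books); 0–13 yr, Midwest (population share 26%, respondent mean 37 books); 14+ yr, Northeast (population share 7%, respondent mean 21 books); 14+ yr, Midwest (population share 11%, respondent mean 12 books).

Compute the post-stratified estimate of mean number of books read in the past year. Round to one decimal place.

Post-stratification weights by population share, not respondent share:
  0–13 yr, Northeast: 0.56 × 36 = 20.16
  0–13 yr, Midwest: 0.26 × 37 = 9.62
  14+ yr, Northeast: 0.07 × 21 = 1.47
  14+ yr, Midwest: 0.11 × 12 = 1.32
Post-stratified estimate = 32.57 → 32.6.

32.6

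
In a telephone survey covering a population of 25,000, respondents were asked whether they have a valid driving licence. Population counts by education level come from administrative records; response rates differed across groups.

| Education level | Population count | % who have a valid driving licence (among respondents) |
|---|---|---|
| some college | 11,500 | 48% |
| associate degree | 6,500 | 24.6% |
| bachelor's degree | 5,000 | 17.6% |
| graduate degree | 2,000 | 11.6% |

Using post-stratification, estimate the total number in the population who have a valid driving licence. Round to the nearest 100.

8,200

Estimated count per cell = population count × respondent percentage:
  some college: 11,500 × 48% = 5520
  associate degree: 6,500 × 24.6% = 1599
  bachelor's degree: 5,000 × 17.6% = 880
  graduate degree: 2,000 × 11.6% = 232
Estimated total = 8231 → 8,200.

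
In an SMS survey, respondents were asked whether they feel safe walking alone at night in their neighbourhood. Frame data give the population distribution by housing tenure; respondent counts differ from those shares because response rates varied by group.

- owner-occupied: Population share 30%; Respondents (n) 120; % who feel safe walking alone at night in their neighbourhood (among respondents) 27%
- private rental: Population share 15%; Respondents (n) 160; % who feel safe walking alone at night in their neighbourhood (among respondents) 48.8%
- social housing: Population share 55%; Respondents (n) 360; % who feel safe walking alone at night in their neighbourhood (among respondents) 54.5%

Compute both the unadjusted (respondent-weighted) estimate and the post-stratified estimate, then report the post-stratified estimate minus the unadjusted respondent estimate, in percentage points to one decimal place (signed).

-2.5 percentage points

Naive respondent-only estimate (weights = respondent counts):
  (120/640)×27 + (160/640)×48.8 + (360/640)×54.5 = 47.9188%
Reweighting by population housing tenure shares:
  0.3×27 + 0.15×48.8 + 0.55×54.5 = 45.395%
Difference = 45.395 − 47.9188 = -2.5237 pp.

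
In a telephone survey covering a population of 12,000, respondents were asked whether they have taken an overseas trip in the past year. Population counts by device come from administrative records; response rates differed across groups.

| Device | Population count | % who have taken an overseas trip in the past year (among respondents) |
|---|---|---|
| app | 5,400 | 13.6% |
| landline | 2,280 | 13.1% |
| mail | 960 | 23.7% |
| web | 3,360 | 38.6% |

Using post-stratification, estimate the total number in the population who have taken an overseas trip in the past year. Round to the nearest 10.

Estimated count per cell = population count × respondent percentage:
  app: 5,400 × 13.6% = 734.4
  landline: 2,280 × 13.1% = 298.68
  mail: 960 × 23.7% = 227.52
  web: 3,360 × 38.6% = 1296.96
Estimated total = 2557.56 → 2,560.

2,560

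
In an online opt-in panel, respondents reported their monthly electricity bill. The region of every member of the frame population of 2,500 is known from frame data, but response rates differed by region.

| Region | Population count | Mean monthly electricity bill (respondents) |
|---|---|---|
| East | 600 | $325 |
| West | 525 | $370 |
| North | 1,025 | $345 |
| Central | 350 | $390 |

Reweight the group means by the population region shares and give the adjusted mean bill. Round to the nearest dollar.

$352

Reweight to the known region distribution:
  East: (600/2,500) × 325 = 78
  West: (525/2,500) × 370 = 77.7
  North: (1,025/2,500) × 345 = 141.45
  Central: (350/2,500) × 390 = 54.6
Post-stratified estimate = 351.75 → $352.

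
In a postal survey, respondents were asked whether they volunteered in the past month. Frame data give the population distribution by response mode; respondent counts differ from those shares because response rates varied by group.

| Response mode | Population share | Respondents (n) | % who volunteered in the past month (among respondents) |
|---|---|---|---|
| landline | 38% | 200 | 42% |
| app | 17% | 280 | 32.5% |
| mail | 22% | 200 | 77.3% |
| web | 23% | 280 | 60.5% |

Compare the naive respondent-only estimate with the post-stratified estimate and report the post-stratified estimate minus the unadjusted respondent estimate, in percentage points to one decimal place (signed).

+0.4 percentage points

Unadjusted (pooled respondent) estimate weights by respondent counts:
  (200/960)×42 + (280/960)×32.5 + (200/960)×77.3 + (280/960)×60.5 = 51.9792%
Post-stratifying to population shares instead:
  0.38×42 + 0.17×32.5 + 0.22×77.3 + 0.23×60.5 = 52.406%
Difference = 52.406 − 51.9792 = 0.4268 pp.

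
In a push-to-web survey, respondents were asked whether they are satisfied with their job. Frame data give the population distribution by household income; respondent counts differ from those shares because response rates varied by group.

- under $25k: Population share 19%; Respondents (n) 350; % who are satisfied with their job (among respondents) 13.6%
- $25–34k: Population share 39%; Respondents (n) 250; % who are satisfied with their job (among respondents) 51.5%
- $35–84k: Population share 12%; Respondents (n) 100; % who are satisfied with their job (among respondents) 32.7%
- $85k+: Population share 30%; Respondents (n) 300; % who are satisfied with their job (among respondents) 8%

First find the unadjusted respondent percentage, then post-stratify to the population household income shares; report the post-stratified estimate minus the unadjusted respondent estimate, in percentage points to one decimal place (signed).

+5.7 percentage points

Without adjustment, the pooled respondent share is:
  (350/1000)×13.6 + (250/1000)×51.5 + (100/1000)×32.7 + (300/1000)×8 = 23.305%
Post-stratifying to population shares instead:
  0.19×13.6 + 0.39×51.5 + 0.12×32.7 + 0.3×8 = 28.993%
Difference = 28.993 − 23.305 = 5.688 pp.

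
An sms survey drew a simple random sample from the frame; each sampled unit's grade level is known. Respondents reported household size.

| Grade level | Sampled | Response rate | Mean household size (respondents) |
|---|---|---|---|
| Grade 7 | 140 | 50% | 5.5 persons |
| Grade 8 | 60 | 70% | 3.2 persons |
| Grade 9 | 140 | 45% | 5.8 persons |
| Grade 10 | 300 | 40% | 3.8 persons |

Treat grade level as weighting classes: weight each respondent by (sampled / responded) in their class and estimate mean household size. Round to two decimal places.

4.55

Each respondent's weight = sampled/responded in their class; summing within a class gives n_sampled, so:
  Grade 7: 140 × 5.5 = 770
  Grade 8: 60 × 3.2 = 192
  Grade 9: 140 × 5.8 = 812
  Grade 10: 300 × 3.8 = 1140
Adjusted estimate = 2914 / 640 = 4.55312 → 4.55.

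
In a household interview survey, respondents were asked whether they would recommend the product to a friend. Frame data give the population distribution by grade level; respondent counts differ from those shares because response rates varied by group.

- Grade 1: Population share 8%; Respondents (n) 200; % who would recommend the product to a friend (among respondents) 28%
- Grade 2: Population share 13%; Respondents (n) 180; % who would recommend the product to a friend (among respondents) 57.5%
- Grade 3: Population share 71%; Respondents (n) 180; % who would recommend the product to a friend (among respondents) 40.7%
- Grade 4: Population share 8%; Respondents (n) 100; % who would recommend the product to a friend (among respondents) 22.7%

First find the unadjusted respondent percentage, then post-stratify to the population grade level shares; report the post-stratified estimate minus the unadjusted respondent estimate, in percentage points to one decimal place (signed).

+1.7 percentage points

Unadjusted (pooled respondent) estimate weights by respondent counts:
  (200/660)×28 + (180/660)×57.5 + (180/660)×40.7 + (100/660)×22.7 = 38.7061%
Post-stratified estimate weights by population shares:
  0.08×28 + 0.13×57.5 + 0.71×40.7 + 0.08×22.7 = 40.428%
Difference = 40.428 − 38.7061 = 1.7219 pp.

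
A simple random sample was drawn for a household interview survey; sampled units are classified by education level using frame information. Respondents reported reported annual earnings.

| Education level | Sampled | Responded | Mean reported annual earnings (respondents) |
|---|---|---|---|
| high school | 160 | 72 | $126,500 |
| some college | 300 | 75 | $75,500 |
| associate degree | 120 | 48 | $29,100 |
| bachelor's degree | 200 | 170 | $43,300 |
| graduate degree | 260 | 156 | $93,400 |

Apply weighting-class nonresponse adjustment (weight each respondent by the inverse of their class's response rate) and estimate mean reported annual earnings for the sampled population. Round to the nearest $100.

Class response rates: high school 72/160 = 45%, some college 75/300 = 25%, associate degree 48/120 = 40%, bachelor's degree 170/200 = 85%, graduate degree 156/260 = 60%.
Each respondent's weight = sampled/responded in their class; summing within a class gives n_sampled, so:
  high school: 160 × 126,500 = 20,240,000
  some college: 300 × 75,500 = 22,650,000
  associate degree: 120 × 29,100 = 3,492,000
  bachelor's degree: 200 × 43,300 = 8,660,000
  graduate degree: 260 × 93,400 = 24,284,000
Adjusted estimate = 79,326,000 / 1,040 = 76,275 → $76,300.

$76,300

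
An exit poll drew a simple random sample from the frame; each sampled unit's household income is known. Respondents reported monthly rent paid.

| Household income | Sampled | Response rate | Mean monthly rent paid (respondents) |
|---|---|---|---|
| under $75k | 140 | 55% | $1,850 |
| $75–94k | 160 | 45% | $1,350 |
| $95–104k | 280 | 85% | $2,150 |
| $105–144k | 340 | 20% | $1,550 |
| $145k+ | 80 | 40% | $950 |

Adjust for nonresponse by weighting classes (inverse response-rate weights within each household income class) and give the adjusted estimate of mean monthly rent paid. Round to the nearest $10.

$1,680

With weight = n_sampled/n_responded per class, the weighted class total is n_sampled:
  under $75k: 140 × 1850 = 259,000
  $75–94k: 160 × 1350 = 216,000
  $95–104k: 280 × 2150 = 602,000
  $105–144k: 340 × 1550 = 527,000
  $145k+: 80 × 950 = 76,000
Adjusted estimate = 1,680,000 / 1,000 = 1680 → $1,680.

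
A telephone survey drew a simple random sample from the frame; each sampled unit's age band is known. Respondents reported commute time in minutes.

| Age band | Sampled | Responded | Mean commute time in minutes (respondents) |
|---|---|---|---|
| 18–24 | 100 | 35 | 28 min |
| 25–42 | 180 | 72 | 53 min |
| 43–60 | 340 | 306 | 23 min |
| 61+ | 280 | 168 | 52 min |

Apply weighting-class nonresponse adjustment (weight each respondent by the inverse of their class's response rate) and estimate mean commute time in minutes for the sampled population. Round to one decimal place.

38.6

Response rates by class: 18–24 35/100 = 35%, 25–42 72/180 = 40%, 43–60 306/340 = 90%, 61+ 168/280 = 60%.
Inverse-response-rate weighting restores each class to its sampled count, so class totals weight by n_sampled:
  18–24: 100 × 28 = 2800
  25–42: 180 × 53 = 9540
  43–60: 340 × 23 = 7820
  61+: 280 × 52 = 14,560
Adjusted estimate = 34,720 / 900 = 38.5778 → 38.6.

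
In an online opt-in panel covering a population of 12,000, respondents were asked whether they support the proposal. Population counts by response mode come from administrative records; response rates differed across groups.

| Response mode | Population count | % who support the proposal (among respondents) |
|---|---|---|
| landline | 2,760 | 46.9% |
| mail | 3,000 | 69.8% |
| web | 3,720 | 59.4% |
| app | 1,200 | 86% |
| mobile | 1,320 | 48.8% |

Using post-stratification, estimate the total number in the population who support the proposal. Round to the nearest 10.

Each cell contributes its population count × the respondent rate:
  landline: 2,760 × 46.9% = 1294.44
  mail: 3,000 × 69.8% = 2094
  web: 3,720 × 59.4% = 2209.68
  app: 1,200 × 86% = 1032
  mobile: 1,320 × 48.8% = 644.16
Estimated total = 7274.28 → 7,270.

7,270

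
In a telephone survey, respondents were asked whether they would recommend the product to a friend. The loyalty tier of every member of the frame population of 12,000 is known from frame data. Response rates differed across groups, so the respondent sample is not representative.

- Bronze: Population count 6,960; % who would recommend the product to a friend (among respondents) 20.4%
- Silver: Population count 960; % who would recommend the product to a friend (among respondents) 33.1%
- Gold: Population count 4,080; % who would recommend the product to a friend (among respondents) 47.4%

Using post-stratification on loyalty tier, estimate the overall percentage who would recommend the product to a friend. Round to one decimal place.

30.6%

Reweight to the known loyalty tier distribution:
  Bronze: (6,960/12,000) × 20.4 = 11.832
  Silver: (960/12,000) × 33.1 = 2.648
  Gold: (4,080/12,000) × 47.4 = 16.116
Post-stratified estimate = 30.596 → 30.6%.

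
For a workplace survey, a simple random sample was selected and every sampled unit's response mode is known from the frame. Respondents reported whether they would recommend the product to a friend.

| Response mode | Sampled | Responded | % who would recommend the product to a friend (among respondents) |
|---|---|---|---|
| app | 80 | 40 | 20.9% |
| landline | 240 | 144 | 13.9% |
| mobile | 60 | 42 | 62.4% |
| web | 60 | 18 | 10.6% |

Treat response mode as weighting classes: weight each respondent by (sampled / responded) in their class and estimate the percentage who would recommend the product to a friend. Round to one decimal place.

21.3%

Response rates by class: app 40/80 = 50%, landline 144/240 = 60%, mobile 42/60 = 70%, web 18/60 = 30%.
Weighting each respondent by the inverse class response rate inflates each class back to its sampled size, so the class weight is n_sampled:
  app: 80 × 20.9 = 1672
  landline: 240 × 13.9 = 3336
  mobile: 60 × 62.4 = 3744
  web: 60 × 10.6 = 636
Adjusted estimate = 9388 / 440 = 21.3364 → 21.3%.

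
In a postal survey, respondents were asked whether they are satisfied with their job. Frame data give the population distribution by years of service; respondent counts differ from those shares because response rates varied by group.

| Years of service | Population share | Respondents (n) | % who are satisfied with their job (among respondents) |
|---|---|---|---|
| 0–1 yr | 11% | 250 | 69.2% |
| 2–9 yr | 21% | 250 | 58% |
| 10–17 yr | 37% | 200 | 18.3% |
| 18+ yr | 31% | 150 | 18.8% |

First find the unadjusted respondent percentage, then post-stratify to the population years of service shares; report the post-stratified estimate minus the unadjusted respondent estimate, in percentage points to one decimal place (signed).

Without adjustment, the pooled respondent share is:
  (250/850)×69.2 + (250/850)×58 + (200/850)×18.3 + (150/850)×18.8 = 45.0353%
Reweighting by population years of service shares:
  0.11×69.2 + 0.21×58 + 0.37×18.3 + 0.31×18.8 = 32.391%
Difference = 32.391 − 45.0353 = -12.6443 pp.

-12.6 percentage points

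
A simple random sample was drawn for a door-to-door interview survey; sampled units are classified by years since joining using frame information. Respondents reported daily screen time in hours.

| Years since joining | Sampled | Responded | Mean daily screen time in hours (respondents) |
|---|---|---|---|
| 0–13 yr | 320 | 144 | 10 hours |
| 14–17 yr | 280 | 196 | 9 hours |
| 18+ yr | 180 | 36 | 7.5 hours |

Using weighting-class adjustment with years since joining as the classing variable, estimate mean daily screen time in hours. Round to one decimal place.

9.1

Class response rates: 0–13 yr 144/320 = 45%, 14–17 yr 196/280 = 70%, 18+ yr 36/180 = 20%.
Inverse-response-rate weighting restores each class to its sampled count, so class totals weight by n_sampled:
  0–13 yr: 320 × 10 = 3200
  14–17 yr: 280 × 9 = 2520
  18+ yr: 180 × 7.5 = 1350
Adjusted estimate = 7070 / 780 = 9.0641 → 9.1.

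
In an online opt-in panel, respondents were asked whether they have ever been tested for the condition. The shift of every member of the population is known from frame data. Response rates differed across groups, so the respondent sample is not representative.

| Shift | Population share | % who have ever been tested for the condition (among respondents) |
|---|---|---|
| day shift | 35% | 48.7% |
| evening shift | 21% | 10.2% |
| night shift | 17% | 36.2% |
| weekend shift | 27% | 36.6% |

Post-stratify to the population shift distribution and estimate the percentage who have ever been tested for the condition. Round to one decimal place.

Reweight to the known shift distribution:
  day shift: 0.35 × 48.7 = 17.045
  evening shift: 0.21 × 10.2 = 2.142
  night shift: 0.17 × 36.2 = 6.154
  weekend shift: 0.27 × 36.6 = 9.882
Post-stratified estimate = 35.223 → 35.2%.

35.2%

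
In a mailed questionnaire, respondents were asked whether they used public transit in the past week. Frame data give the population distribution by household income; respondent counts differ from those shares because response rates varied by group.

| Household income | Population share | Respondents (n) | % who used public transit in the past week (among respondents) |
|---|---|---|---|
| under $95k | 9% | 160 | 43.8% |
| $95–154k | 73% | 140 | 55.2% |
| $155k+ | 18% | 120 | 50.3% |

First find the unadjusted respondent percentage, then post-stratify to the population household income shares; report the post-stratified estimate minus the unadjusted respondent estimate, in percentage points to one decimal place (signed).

Without adjustment, the pooled respondent share is:
  (160/420)×43.8 + (140/420)×55.2 + (120/420)×50.3 = 49.4571%
Post-stratifying to population shares instead:
  0.09×43.8 + 0.73×55.2 + 0.18×50.3 = 53.292%
Difference = 53.292 − 49.4571 = 3.8349 pp.

+3.8 percentage points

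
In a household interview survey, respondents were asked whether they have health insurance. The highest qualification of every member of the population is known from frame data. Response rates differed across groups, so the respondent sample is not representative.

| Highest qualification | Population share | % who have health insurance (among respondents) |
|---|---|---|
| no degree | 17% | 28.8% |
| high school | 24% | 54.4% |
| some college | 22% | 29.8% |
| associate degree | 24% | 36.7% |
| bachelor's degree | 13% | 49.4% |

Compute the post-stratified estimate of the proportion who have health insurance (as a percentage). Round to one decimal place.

Weight each group's respondent value by its population share:
  no degree: 0.17 × 28.8 = 4.896
  high school: 0.24 × 54.4 = 13.056
  some college: 0.22 × 29.8 = 6.556
  associate degree: 0.24 × 36.7 = 8.808
  bachelor's degree: 0.13 × 49.4 = 6.422
Post-stratified estimate = 39.738 → 39.7%.

39.7%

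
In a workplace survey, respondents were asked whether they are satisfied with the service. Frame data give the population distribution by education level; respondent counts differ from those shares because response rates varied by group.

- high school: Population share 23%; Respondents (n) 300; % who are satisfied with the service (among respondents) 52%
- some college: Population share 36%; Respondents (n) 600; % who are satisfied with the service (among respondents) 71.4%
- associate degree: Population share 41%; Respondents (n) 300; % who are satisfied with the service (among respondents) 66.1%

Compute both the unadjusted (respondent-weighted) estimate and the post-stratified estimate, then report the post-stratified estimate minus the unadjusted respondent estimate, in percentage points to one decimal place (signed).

-0.5 percentage points

Unadjusted (pooled respondent) estimate weights by respondent counts:
  (300/1200)×52 + (600/1200)×71.4 + (300/1200)×66.1 = 65.225%
Post-stratifying to population shares instead:
  0.23×52 + 0.36×71.4 + 0.41×66.1 = 64.765%
Difference = 64.765 − 65.225 = -0.46 pp.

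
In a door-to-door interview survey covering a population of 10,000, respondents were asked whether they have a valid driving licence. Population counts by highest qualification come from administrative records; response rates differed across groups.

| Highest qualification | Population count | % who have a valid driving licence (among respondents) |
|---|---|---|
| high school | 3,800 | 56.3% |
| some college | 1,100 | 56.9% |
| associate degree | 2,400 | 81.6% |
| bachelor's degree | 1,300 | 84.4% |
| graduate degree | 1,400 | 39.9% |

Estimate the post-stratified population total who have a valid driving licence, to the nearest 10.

6,380

Estimated count per cell = population count × respondent percentage:
  high school: 3,800 × 56.3% = 2139.4
  some college: 1,100 × 56.9% = 625.9
  associate degree: 2,400 × 81.6% = 1958.4
  bachelor's degree: 1,300 × 84.4% = 1097.2
  graduate degree: 1,400 × 39.9% = 558.6
Estimated total = 6379.5 → 6,380.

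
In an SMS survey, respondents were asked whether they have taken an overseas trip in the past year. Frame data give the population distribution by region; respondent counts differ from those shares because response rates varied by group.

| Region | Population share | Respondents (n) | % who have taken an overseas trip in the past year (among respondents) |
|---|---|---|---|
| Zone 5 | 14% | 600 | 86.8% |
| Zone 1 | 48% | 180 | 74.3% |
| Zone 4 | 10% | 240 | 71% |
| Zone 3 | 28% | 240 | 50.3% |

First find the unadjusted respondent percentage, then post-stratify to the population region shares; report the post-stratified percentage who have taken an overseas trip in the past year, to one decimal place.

Without adjustment, the pooled respondent share is:
  (600/1260)×86.8 + (180/1260)×74.3 + (240/1260)×71 + (240/1260)×50.3 = 75.0524%
Post-stratified estimate weights by population shares:
  0.14×86.8 + 0.48×74.3 + 0.1×71 + 0.28×50.3 = 69%

69.0%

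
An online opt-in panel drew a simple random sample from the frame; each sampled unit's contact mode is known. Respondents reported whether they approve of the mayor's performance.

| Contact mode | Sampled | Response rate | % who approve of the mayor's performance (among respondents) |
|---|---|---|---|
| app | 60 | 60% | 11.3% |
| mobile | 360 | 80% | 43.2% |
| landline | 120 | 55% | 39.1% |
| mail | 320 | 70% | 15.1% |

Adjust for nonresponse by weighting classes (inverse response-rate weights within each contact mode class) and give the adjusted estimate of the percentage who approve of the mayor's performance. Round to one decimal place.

29.9%

With weight = n_sampled/n_responded per class, the weighted class total is n_sampled:
  app: 60 × 11.3 = 678
  mobile: 360 × 43.2 = 15552
  landline: 120 × 39.1 = 4692
  mail: 320 × 15.1 = 4832
Adjusted estimate = 25,754 / 860 = 29.9465 → 29.9%.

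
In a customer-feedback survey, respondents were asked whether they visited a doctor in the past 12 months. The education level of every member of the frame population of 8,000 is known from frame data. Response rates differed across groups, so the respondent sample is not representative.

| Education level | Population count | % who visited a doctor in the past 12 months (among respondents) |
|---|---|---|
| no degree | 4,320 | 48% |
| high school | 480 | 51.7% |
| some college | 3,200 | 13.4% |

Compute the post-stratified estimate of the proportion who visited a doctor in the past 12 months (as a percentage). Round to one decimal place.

Post-stratification weights by population share, not respondent share:
  no degree: (4,320/8,000) × 48 = 25.92
  high school: (480/8,000) × 51.7 = 3.102
  some college: (3,200/8,000) × 13.4 = 5.36
Post-stratified estimate = 34.382 → 34.4%.

34.4%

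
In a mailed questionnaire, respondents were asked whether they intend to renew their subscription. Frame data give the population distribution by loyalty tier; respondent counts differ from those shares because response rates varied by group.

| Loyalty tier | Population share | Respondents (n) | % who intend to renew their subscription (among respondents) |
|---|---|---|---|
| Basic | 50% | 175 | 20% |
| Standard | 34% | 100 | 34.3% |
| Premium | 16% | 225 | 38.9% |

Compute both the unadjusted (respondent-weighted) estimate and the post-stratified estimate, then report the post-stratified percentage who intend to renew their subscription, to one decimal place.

27.9%

Naive respondent-only estimate (weights = respondent counts):
  (175/500)×20 + (100/500)×34.3 + (225/500)×38.9 = 31.365%
Reweighting by population loyalty tier shares:
  0.5×20 + 0.34×34.3 + 0.16×38.9 = 27.886%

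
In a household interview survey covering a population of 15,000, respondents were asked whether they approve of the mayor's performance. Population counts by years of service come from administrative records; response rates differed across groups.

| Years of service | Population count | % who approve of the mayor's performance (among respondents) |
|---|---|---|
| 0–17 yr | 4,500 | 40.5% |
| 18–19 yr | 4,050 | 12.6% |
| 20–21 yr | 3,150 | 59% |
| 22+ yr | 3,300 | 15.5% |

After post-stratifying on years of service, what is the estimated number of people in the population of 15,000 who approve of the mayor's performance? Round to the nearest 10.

4,700

Apply each group's respondent rate to its population count:
  0–17 yr: 4,500 × 40.5% = 1822.5
  18–19 yr: 4,050 × 12.6% = 510.3
  20–21 yr: 3,150 × 59% = 1858.5
  22+ yr: 3,300 × 15.5% = 511.5
Estimated total = 4702.8 → 4,700.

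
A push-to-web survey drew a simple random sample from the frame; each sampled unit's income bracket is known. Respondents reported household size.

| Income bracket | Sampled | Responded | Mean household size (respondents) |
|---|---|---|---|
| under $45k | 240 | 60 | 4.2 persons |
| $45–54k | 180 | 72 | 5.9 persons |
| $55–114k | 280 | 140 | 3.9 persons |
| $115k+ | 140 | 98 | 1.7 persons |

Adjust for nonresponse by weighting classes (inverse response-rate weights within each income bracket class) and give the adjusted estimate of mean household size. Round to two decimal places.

4.05

Response rates by class: under $45k 60/240 = 25%, $45–54k 72/180 = 40%, $55–114k 140/280 = 50%, $115k+ 98/140 = 70%.
With weight = n_sampled/n_responded per class, the weighted class total is n_sampled:
  under $45k: 240 × 4.2 = 1008
  $45–54k: 180 × 5.9 = 1062
  $55–114k: 280 × 3.9 = 1092
  $115k+: 140 × 1.7 = 238
Adjusted estimate = 3400 / 840 = 4.04762 → 4.05.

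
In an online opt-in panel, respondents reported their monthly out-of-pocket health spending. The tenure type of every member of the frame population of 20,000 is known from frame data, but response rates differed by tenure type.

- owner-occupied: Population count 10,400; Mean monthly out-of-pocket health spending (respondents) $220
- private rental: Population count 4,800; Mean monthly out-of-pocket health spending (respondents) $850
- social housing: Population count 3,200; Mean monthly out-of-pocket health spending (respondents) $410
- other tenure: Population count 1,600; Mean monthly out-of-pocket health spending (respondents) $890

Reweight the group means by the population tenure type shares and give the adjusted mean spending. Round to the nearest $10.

$460

Reweight to the known tenure type distribution:
  owner-occupied: (10,400/20,000) × 220 = 114.4
  private rental: (4,800/20,000) × 850 = 204
  social housing: (3,200/20,000) × 410 = 65.6
  other tenure: (1,600/20,000) × 890 = 71.2
Post-stratified estimate = 455.2 → $460.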